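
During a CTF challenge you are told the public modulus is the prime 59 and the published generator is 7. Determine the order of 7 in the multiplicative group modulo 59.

29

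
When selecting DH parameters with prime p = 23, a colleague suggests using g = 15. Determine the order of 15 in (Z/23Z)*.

The order of 15 must divide φ(23) = 23 − 1 = 22 = 2 · 11.
Divisors of 22: 1, 2, 11, 22.
Compute 15^d (mod 23) for the divisors d until we hit 1:
15^1 ≡ 15 (mod 23)
15^2 ≡ 18 (mod 23)
15^11 ≡ 22 (mod 23)
15^22 ≡ 1 (mod 23) ✓
The smallest such exponent is 22, so the order of 15 is 22.

22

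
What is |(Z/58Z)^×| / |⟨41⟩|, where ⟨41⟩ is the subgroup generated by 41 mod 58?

7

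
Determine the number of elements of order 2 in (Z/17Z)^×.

1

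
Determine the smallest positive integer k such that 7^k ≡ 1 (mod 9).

3

ord(7) | φ(9) = φ(3^2) = 3·(3−1) = 6 = 2 · 3.
Divisors of 6: 1, 2, 3, 6.
Test each divisor d:
7^1 ≡ 7 (mod 9)
7^2 ≡ 4 (mod 9)
7^3 ≡ 1 (mod 9) ✓
So ord_9(7) = 3.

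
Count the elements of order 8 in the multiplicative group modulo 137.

4

φ(137) = 137 − 1 = 136 = 2^3 · 17.
(Z/137Z)^× is cyclic (|G| = 136); a cyclic group of order m has exactly φ(d) elements of each order d | m, and none otherwise.
8 = 2^3 divides 136, and φ(8) = 4.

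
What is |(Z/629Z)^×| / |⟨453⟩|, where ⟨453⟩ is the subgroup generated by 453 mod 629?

Since 453 ∈ (Z/629Z)^×, its order divides φ(629) = φ(17·37) = (17−1)·(37−1) = 16·36 = 576 = 2^6 · 3^2.
Divisors of 576: 1, 2, 3, 4, 6, 8, 9, 12, 16, 18, 24, 32, 36, 48, 64, 72, 96, 144, 192, 288, 576.
Evaluate successive powers at the divisors of 576:
453^1 ≡ 453 (mod 629)
453^2 ≡ 155 (mod 629)
453^3 ≡ 396 (mod 629)
453^4 ≡ 123 (mod 629)
453^6 ≡ 195 (mod 629)
453^8 ≡ 33 (mod 629)
453^9 ≡ 482 (mod 629)
453^12 ≡ 285 (mod 629)
453^16 ≡ 460 (mod 629)
453^18 ≡ 223 (mod 629)
453^24 ≡ 84 (mod 629)
453^32 ≡ 256 (mod 629)
453^36 ≡ 38 (mod 629)
453^48 ≡ 137 (mod 629)
453^64 ≡ 120 (mod 629)
453^72 ≡ 186 (mod 629)
453^96 ≡ 528 (mod 629)
453^144 ≡ 1 (mod 629) ✓
The order of 453 is 144, so the subgroup it generates has 144 elements.
The index is φ(629) / ord(453) = 576 / 144 = 4.

4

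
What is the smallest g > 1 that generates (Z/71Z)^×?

φ(71) = 71 − 1 = 70 = 2 · 5 · 7.
Test candidates g = 2, 3, … against the prime factors q ∈ {2, 5, 7} of φ(71): g is a generator iff g^(70/q) ≢ 1 for every such q.
g = 2: 2^35 ≡ 1 — hits 1, so not a primitive root.
g = 3: 3^35 ≡ 1 — hits 1, so not a primitive root.
g = 4: 4^35 ≡ 1 — hits 1, so not a primitive root.
g = 5: 5^35 ≡ 1 — hits 1, so not a primitive root.
g = 6: 6^35 ≡ 1 — hits 1, so not a primitive root.
g = 7: 7^35 ≡ 70; 7^14 ≡ 54; 7^10 ≡ 45 — none is 1, so 7 is a primitive root.
The smallest primitive root modulo 71 is 7.

7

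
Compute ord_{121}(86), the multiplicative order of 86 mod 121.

55

Since 86 ∈ (Z/121Z)^×, its order divides φ(121) = φ(11^2) = 11·(11−1) = 110 = 2 · 5 · 11.
Divisors of 110: 1, 2, 5, 10, 11, 22, 55, 110.
Evaluate successive powers at the divisors of 110:
86^1 ≡ 86 (mod 121)
86^2 ≡ 15 (mod 121)
86^5 ≡ 111 (mod 121)
86^10 ≡ 100 (mod 121)
86^11 ≡ 9 (mod 121)
86^22 ≡ 81 (mod 121)
86^55 ≡ 1 (mod 121) ✓
Therefore the multiplicative order of 86 modulo 121 is 55.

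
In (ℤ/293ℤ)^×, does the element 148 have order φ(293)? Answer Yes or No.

φ(293) = 293 − 1 = 292 = 2^2 · 73.
It suffices to check that the order of 148 is not a proper divisor of 292: compute 148^(292/q) for q ∈ {2, 73}.
148^146 ≡ 1 (mod 293)  [q = 2: ≡ 1 ✗]
148^4 ≡ 60 (mod 293)  [q = 73: ≢ 1 ✓]
148^146 ≡ 1 shows ord(148) | 146, strictly less than φ(293); not a primitive root.

No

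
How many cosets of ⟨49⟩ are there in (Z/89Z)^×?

2

By Lagrange's theorem, ord_89(49) divides φ(89) = 89 − 1 = 88 = 2^3 · 11.
Divisors of 88: 1, 2, 4, 8, 11, 22, 44, 88.
Evaluate successive powers at the divisors of 88:
49^1 ≡ 49
49^2 ≡ 87
49^4 ≡ 4
49^8 ≡ 16
49^11 ≡ 34
49^22 ≡ 88
49^44 ≡ 1
So ord_89(49) = 44, hence |⟨49⟩| = 44.
The index is φ(89) / ord(49) = 88 / 44 = 2.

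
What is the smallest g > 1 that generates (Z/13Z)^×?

2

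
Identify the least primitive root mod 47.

φ(47) = 47 − 1 = 46 = 2 · 23.
Test candidates g = 2, 3, … against the prime factors q ∈ {2, 23} of φ(47): g is a generator iff g^(46/q) ≢ 1 for every such q.
g = 2: 2^23 ≡ 1 — hits 1, so not a primitive root.
g = 3: 3^23 ≡ 1 — hits 1, so not a primitive root.
g = 4: 4^23 ≡ 1 — hits 1, so not a primitive root.
g = 5: 5^23 ≡ 46; 5^2 ≡ 25 — none is 1, so 5 is a primitive root.
The smallest primitive root modulo 47 is 5.

5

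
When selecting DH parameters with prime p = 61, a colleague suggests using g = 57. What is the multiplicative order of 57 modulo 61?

15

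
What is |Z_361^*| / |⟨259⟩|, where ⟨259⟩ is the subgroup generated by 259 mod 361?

3

ord(259) | φ(361) = φ(19^2) = 19·(19−1) = 342 = 2 · 3^2 · 19.
Divisors of 342: 1, 2, 3, 6, 9, 18, 19, 38, 57, 114, 171, 342.
Check 259^d mod 361 for each divisor in increasing order:
259^1 ≡ 259 (mod 361)
259^2 ≡ 296 (mod 361)
259^3 ≡ 132 (mod 361)
259^6 ≡ 96 (mod 361)
259^9 ≡ 37 (mod 361)
259^18 ≡ 286 (mod 361)
259^19 ≡ 69 (mod 361)
259^38 ≡ 68 (mod 361)
259^57 ≡ 360 (mod 361)
259^114 ≡ 1 (mod 361) ✓
So ord_361(259) = 114, hence |⟨259⟩| = 114.
[(Z/361Z)^× : ⟨259⟩] = 342/114 = 3.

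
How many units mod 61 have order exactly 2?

φ(61) = 61 − 1 = 60 = 2^2 · 3 · 5.
In a cyclic group of order 60, there are φ(d) elements of order d for each divisor d of 60, and zero for non-divisors.
2 | 60, and φ(2) = 2 − 1 = 1.

1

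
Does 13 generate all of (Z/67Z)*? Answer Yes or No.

φ(67) = 67 − 1 = 66 = 2 · 3 · 11.
It suffices to check that the order of 13 is not a proper divisor of 66: compute 13^(66/q) for q ∈ {2, 3, 11}.
13^33 ≡ 66 (mod 67)  [q = 2: ≢ 1 ✓]
13^22 ≡ 37 (mod 67)  [q = 3: ≢ 1 ✓]
13^6 ≡ 62 (mod 67)  [q = 11: ≢ 1 ✓]
Every test exponent gives a nontrivial residue, hence 13 generates the full group.

Yes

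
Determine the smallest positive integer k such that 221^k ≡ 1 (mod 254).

21

Since 221 ∈ (Z/254Z)^×, its order divides φ(254) = φ(2)·φ(127) = 1·126 = 126 = 2 · 3^2 · 7.
Divisors of 126: 1, 2, 3, 6, 7, 9, 14, 18, 21, 42, 63, 126.
Test each divisor d:
221^1 ≡ 221
221^2 ≡ 73
221^3 ≡ 131
221^6 ≡ 143
221^7 ≡ 107
221^9 ≡ 191
221^14 ≡ 19
221^18 ≡ 159
221^21 ≡ 1
Hence ord(221) = 21.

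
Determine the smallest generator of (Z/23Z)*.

5

φ(23) = 23 − 1 = 22 = 2 · 11.
Test candidates g = 2, 3, … against the prime factors q ∈ {2, 11} of φ(23): g is a generator iff g^(22/q) ≢ 1 for every such q.
g = 2: 2^11 ≡ 1 — hits 1, so not a primitive root.
g = 3: 3^11 ≡ 1 — hits 1, so not a primitive root.
g = 4: 4^11 ≡ 1 — hits 1, so not a primitive root.
g = 5: 5^11 ≡ 22; 5^2 ≡ 2 — none is 1, so 5 is a primitive root.
The smallest primitive root modulo 23 is 5.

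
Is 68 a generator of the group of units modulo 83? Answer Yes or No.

No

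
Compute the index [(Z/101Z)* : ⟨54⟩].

The order of 54 must divide φ(101) = 101 − 1 = 100 = 2^2 · 5^2.
Divisors of 100: 1, 2, 4, 5, 10, 20, 25, 50, 100.
Check 54^d mod 101 for each divisor in increasing order:
54^1 ≡ 54
54^2 ≡ 88
54^4 ≡ 68
54^5 ≡ 36
54^10 ≡ 84
54^20 ≡ 87
54^25 ≡ 1
Thus |⟨54⟩| = ord(54) = 25.
The index is φ(101) / ord(54) = 100 / 25 = 4.

4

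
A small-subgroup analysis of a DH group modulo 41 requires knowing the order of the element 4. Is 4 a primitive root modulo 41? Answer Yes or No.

φ(41) = 41 − 1 = 40 = 2^3 · 5.
4 is a primitive root mod 41 iff 4^(φ(41)/q) ≢ 1 for every prime q | φ(41), i.e. q ∈ {2, 5}.
4^20 ≡ 1 (mod 41)  [q = 2: ≡ 1 ✗]
4^8 ≡ 18 (mod 41)  [q = 5: ≢ 1 ✓]
Since 4^20 ≡ 1, the order of 4 divides 20 < 40, so 4 is not a primitive root.

No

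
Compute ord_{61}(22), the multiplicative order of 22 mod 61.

15

ord(22) | φ(61) = 61 − 1 = 60 = 2^2 · 3 · 5.
Divisors of 60: 1, 2, 3, 4, 5, 6, 10, 12, 15, 20, 30, 60.
Compute 22^d (mod 61) for the divisors d until we hit 1:
22^1 ≡ 22 (mod 61)
22^2 ≡ 57 (mod 61)
22^3 ≡ 34 (mod 61)
22^4 ≡ 16 (mod 61)
22^5 ≡ 47 (mod 61)
22^6 ≡ 58 (mod 61)
22^10 ≡ 13 (mod 61)
22^12 ≡ 9 (mod 61)
22^15 ≡ 1 (mod 61) ✓
Therefore the multiplicative order of 22 modulo 61 is 15.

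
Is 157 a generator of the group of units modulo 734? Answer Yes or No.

Yes

φ(734) = φ(2)·φ(367) = 1·366 = 366 = 2 · 3 · 61.
An element g generates (Z/734Z)^× iff g^(366/q) ≢ 1 (mod 734) for each prime q ∈ {2, 3, 61}.
157^183 ≡ 733 (mod 734)  [q = 2: ≢ 1 ✓]
157^122 ≡ 283 (mod 734)  [q = 3: ≢ 1 ✓]
157^6 ≡ 571 (mod 734)  [q = 61: ≢ 1 ✓]
All checks pass, so 157 has order 366 and is a primitive root modulo 734.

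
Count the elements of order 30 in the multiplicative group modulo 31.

8

φ(31) = 31 − 1 = 30 = 2 · 3 · 5.
Since (Z/31Z)^× is cyclic of order 30, the number of elements of order d is φ(d) when d | 30 and 0 otherwise.
30 = 2 · 3 · 5 divides 30, and φ(30) = 8.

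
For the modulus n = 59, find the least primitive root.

2

φ(59) = 59 − 1 = 58 = 2 · 29.
Test candidates g = 2, 3, … against the prime factors q ∈ {2, 29} of φ(59): g is a generator iff g^(58/q) ≢ 1 for every such q.
g = 2: 2^29 ≡ 58; 2^2 ≡ 4 — none is 1, so 2 is a primitive root.
So 2 is the smallest generator of (Z/59Z)^×.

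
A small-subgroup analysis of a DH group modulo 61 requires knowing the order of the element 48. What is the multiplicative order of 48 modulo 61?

ord(48) | φ(61) = 61 − 1 = 60 = 2^2 · 3 · 5.
Divisors of 60: 1, 2, 3, 4, 5, 6, 10, 12, 15, 20, 30, 60.
Check 48^d mod 61 for each divisor in increasing order:
48^1 ≡ 48
48^2 ≡ 47
48^3 ≡ 60
48^4 ≡ 13
48^5 ≡ 14
48^6 ≡ 1
The smallest such exponent is 6, so the order of 48 is 6.

6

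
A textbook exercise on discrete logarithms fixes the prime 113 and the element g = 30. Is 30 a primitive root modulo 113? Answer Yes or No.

No

φ(113) = 113 − 1 = 112 = 2^4 · 7.
Test 30^(112/q) mod 113 for each prime factor q of 112:
30^56 ≡ 1 (mod 113)  [q = 2: ≡ 1 ✗]
30^16 ≡ 109 (mod 113)  [q = 7: ≢ 1 ✓]
The check at q = 2 fails, so 30 generates a proper subgroup.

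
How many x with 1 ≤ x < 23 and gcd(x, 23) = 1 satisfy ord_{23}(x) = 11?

φ(23) = 23 − 1 = 22 = 2 · 11.
(Z/23Z)^× is cyclic (|G| = 22); a cyclic group of order m has exactly φ(d) elements of each order d | m, and none otherwise.
11 | 22, and φ(11) = 11 − 1 = 10.

10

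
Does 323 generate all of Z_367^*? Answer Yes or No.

No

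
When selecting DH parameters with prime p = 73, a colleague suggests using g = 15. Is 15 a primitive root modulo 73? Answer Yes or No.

Yes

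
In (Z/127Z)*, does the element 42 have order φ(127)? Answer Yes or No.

φ(127) = 127 − 1 = 126 = 2 · 3^2 · 7.
Test 42^(126/q) mod 127 for each prime factor q of 126:
42^63 ≡ 1 (mod 127)  [q = 2: ≡ 1 ✗]
42^42 ≡ 19 (mod 127)  [q = 3: ≢ 1 ✓]
42^18 ≡ 32 (mod 127)  [q = 7: ≢ 1 ✓]
42^63 ≡ 1 shows ord(42) | 63, strictly less than φ(127); not a primitive root.

No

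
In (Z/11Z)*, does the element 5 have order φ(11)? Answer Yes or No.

No

φ(11) = 11 − 1 = 10 = 2 · 5.
5 is a primitive root mod 11 iff 5^(φ(11)/q) ≢ 1 for every prime q | φ(11), i.e. q ∈ {2, 5}.
5^5 ≡ 1 (mod 11)  [q = 2: ≡ 1 ✗]
5^2 ≡ 3 (mod 11)  [q = 5: ≢ 1 ✓]
The check at q = 2 fails, so 5 generates a proper subgroup.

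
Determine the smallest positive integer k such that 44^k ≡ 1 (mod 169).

By Lagrange's theorem, ord_169(44) divides φ(169) = φ(13^2) = 13·(13−1) = 156 = 2^2 · 3 · 13.
Divisors of 156: 1, 2, 3, 4, 6, 12, 13, 26, 39, 52, 78, 156.
Test each divisor d:
44^1 ≡ 44 (mod 169)
44^2 ≡ 77 (mod 169)
44^3 ≡ 8 (mod 169)
44^4 ≡ 14 (mod 169)
44^6 ≡ 64 (mod 169)
44^12 ≡ 40 (mod 169)
44^13 ≡ 70 (mod 169)
44^26 ≡ 168 (mod 169)
44^39 ≡ 99 (mod 169)
44^52 ≡ 1 (mod 169) ✓
So ord_169(44) = 52.

52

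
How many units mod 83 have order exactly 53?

φ(83) = 83 − 1 = 82 = 2 · 41.
Since (Z/83Z)^× is cyclic of order 82, the number of elements of order d is φ(d) when d | 82 and 0 otherwise.
Since 53 ∤ 82, the count is 0.

0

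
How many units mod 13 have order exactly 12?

4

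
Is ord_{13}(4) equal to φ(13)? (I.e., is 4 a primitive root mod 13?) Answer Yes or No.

φ(13) = 13 − 1 = 12 = 2^2 · 3.
It suffices to check that the order of 4 is not a proper divisor of 12: compute 4^(12/q) for q ∈ {2, 3}.
4^6 ≡ 1 (mod 13)  [q = 2: ≡ 1 ✗]
4^4 ≡ 9 (mod 13)  [q = 3: ≢ 1 ✓]
Since 4^6 ≡ 1, the order of 4 divides 6 < 12, so 4 is not a primitive root.

No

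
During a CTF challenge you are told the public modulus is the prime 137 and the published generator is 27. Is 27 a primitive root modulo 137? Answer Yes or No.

Yes

φ(137) = 137 − 1 = 136 = 2^3 · 17.
An element g generates (Z/137Z)^× iff g^(136/q) ≢ 1 (mod 137) for each prime q ∈ {2, 17}.
27^68 ≡ 136 (mod 137)  [q = 2: ≢ 1 ✓]
27^8 ≡ 50 (mod 137)  [q = 17: ≢ 1 ✓]
Every test exponent gives a nontrivial residue, hence 27 generates the full group.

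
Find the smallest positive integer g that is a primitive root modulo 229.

6

φ(229) = 229 − 1 = 228 = 2^2 · 3 · 19.
g is a primitive root iff g^(228/q) ≢ 1 (mod 229) for each prime q ∈ {2, 3, 19}.
g = 2: 2^114 ≡ 228; 2^76 ≡ 1 — hits 1, so not a primitive root.
g = 3: 3^114 ≡ 1 — hits 1, so not a primitive root.
g = 4: 4^114 ≡ 1 — hits 1, so not a primitive root.
g = 5: 5^114 ≡ 1 — hits 1, so not a primitive root.
g = 6: 6^114 ≡ 228; 6^76 ≡ 134; 6^12 ≡ 165 — none is 1, so 6 is a primitive root.
Hence the least primitive root of 229 is 6.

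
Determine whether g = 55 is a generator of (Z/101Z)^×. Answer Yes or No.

φ(101) = 101 − 1 = 100 = 2^2 · 5^2.
55 is a primitive root mod 101 iff 55^(φ(101)/q) ≢ 1 for every prime q | φ(101), i.e. q ∈ {2, 5}.
55^50 ≡ 100 (mod 101)  [q = 2: ≢ 1 ✓]
55^20 ≡ 36 (mod 101)  [q = 5: ≢ 1 ✓]
Every test exponent gives a nontrivial residue, hence 55 generates the full group.

Yes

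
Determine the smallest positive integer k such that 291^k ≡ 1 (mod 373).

372

Since 291 ∈ (Z/373Z)^×, its order divides φ(373) = 373 − 1 = 372 = 2^2 · 3 · 31.
Divisors of 372: 1, 2, 3, 4, 6, 12, 31, 62, 93, 124, 186, 372.
Compute 291^d (mod 373) for the divisors d until we hit 1:
291^1 ≡ 291 (mod 373)
291^2 ≡ 10 (mod 373)
291^3 ≡ 299 (mod 373)
291^4 ≡ 100 (mod 373)
291^6 ≡ 254 (mod 373)
291^12 ≡ 360 (mod 373)
291^31 ≡ 69 (mod 373)
291^62 ≡ 285 (mod 373)
291^93 ≡ 269 (mod 373)
291^124 ≡ 284 (mod 373)
291^186 ≡ 372 (mod 373)
291^372 ≡ 1 (mod 373) ✓
So ord_373(291) = 372.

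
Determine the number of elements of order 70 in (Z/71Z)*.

φ(71) = 71 − 1 = 70 = 2 · 5 · 7.
In a cyclic group of order 70, there are φ(d) elements of order d for each divisor d of 70, and zero for non-divisors.
70 = 2 · 5 · 7 divides 70, and φ(70) = 24.

24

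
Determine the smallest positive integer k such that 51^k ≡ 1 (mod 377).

14

The order of 51 must divide φ(377) = φ(13·29) = (13−1)·(29−1) = 12·28 = 336 = 2^4 · 3 · 7.
Divisors of 336: 1, 2, 3, 4, 6, 7, 8, 12, 14, 16, 21, 24, 28, 42, 48, 56, 84, 112, 168, 336.
Check 51^d mod 377 for each divisor in increasing order:
51^1 ≡ 51 (mod 377)
51^2 ≡ 339 (mod 377)
51^3 ≡ 324 (mod 377)
51^4 ≡ 313 (mod 377)
51^6 ≡ 170 (mod 377)
51^7 ≡ 376 (mod 377)
51^8 ≡ 326 (mod 377)
51^12 ≡ 248 (mod 377)
51^14 ≡ 1 (mod 377) ✓
Therefore the multiplicative order of 51 modulo 377 is 14.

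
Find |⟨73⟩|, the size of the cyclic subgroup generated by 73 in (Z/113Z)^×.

16

Since 73 ∈ (Z/113Z)^×, its order divides φ(113) = 113 − 1 = 112 = 2^4 · 7.
Divisors of 112: 1, 2, 4, 7, 8, 14, 16, 28, 56, 112.
Evaluate successive powers at the divisors of 112:
73^1 ≡ 73 (mod 113)
73^2 ≡ 18 (mod 113)
73^4 ≡ 98 (mod 113)
73^7 ≡ 65 (mod 113)
73^8 ≡ 112 (mod 113)
73^14 ≡ 44 (mod 113)
73^16 ≡ 1 (mod 113) ✓
Therefore the multiplicative order of 73 modulo 113 is 16.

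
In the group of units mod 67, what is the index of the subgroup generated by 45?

The order of 45 must divide φ(67) = 67 − 1 = 66 = 2 · 3 · 11.
Divisors of 66: 1, 2, 3, 6, 11, 22, 33, 66.
Compute 45^d (mod 67) for the divisors d until we hit 1:
45^1 ≡ 45
45^2 ≡ 15
45^3 ≡ 5
45^6 ≡ 25
45^11 ≡ 66
45^22 ≡ 1
Thus |⟨45⟩| = ord(45) = 22.
Index = |(Z/67Z)^×| / |⟨45⟩| = 66 / 22 = 3.

3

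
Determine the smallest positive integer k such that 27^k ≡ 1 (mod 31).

10

Since 27 ∈ (Z/31Z)^×, its order divides φ(31) = 31 − 1 = 30 = 2 · 3 · 5.
Divisors of 30: 1, 2, 3, 5, 6, 10, 15, 30.
Test each divisor d:
27^1 ≡ 27
27^2 ≡ 16
27^3 ≡ 29
27^5 ≡ 30
27^6 ≡ 4
27^10 ≡ 1
The smallest such exponent is 10, so the order of 27 is 10.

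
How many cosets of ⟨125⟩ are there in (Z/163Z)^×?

By Lagrange's theorem, ord_163(125) divides φ(163) = 163 − 1 = 162 = 2 · 3^4.
Divisors of 162: 1, 2, 3, 6, 9, 18, 27, 54, 81, 162.
Compute 125^d (mod 163) for the divisors d until we hit 1:
125^1 ≡ 125 (mod 163)
125^2 ≡ 140 (mod 163)
125^3 ≡ 59 (mod 163)
125^6 ≡ 58 (mod 163)
125^9 ≡ 162 (mod 163)
125^18 ≡ 1 (mod 163) ✓
Thus |⟨125⟩| = ord(125) = 18.
The index is φ(163) / ord(125) = 162 / 18 = 9.

9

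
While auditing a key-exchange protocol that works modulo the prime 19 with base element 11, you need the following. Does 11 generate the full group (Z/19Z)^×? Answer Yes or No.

φ(19) = 19 − 1 = 18 = 2 · 3^2.
It suffices to check that the order of 11 is not a proper divisor of 18: compute 11^(18/q) for q ∈ {2, 3}.
11^9 ≡ 1 (mod 19)  [q = 2: ≡ 1 ✗]
11^6 ≡ 1 (mod 19)  [q = 3: ≡ 1 ✗]
11^9 ≡ 1 shows ord(11) | 9, strictly less than φ(19); not a primitive root.

No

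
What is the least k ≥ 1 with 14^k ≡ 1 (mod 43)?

ord(14) | φ(43) = 43 − 1 = 42 = 2 · 3 · 7.
Divisors of 42: 1, 2, 3, 6, 7, 14, 21, 42.
Check 14^d mod 43 for each divisor in increasing order:
14^1 ≡ 14 (mod 43)
14^2 ≡ 24 (mod 43)
14^3 ≡ 35 (mod 43)
14^6 ≡ 21 (mod 43)
14^7 ≡ 36 (mod 43)
14^14 ≡ 6 (mod 43)
14^21 ≡ 1 (mod 43) ✓
Hence ord(14) = 21.

21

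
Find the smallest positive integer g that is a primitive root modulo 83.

φ(83) = 83 − 1 = 82 = 2 · 41.
Test candidates g = 2, 3, … against the prime factors q ∈ {2, 41} of φ(83): g is a generator iff g^(82/q) ≢ 1 for every such q.
g = 2: 2^41 ≡ 82; 2^2 ≡ 4 — none is 1, so 2 is a primitive root.
So 2 is the smallest generator of (Z/83Z)^×.

2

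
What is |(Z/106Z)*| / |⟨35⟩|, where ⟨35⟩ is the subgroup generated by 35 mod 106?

1

By Lagrange's theorem, ord_106(35) divides φ(106) = φ(2)·φ(53) = 1·52 = 52 = 2^2 · 13.
Divisors of 52: 1, 2, 4, 13, 26, 52.
Test each divisor d:
35^1 ≡ 35 (mod 106)
35^2 ≡ 59 (mod 106)
35^4 ≡ 89 (mod 106)
35^13 ≡ 83 (mod 106)
35^26 ≡ 105 (mod 106)
35^52 ≡ 1 (mod 106) ✓
So ord_106(35) = 52, hence |⟨35⟩| = 52.
Index = |(Z/106Z)^×| / |⟨35⟩| = 52 / 52 = 1.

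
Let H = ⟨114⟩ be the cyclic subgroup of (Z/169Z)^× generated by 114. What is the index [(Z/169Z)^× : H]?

2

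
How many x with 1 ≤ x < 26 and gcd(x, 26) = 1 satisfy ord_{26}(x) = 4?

φ(26) = φ(2)·φ(13) = 1·12 = 12 = 2^2 · 3.
(Z/26Z)^× is cyclic (|G| = 12); a cyclic group of order m has exactly φ(d) elements of each order d | m, and none otherwise.
4 = 2^2 divides 12, and φ(4) = 2.

2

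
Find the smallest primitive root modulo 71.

φ(71) = 71 − 1 = 70 = 2 · 5 · 7.
Test candidates g = 2, 3, … against the prime factors q ∈ {2, 5, 7} of φ(71): g is a generator iff g^(70/q) ≢ 1 for every such q.
g = 2: 2^35 ≡ 1 — hits 1, so not a primitive root.
g = 3: 3^35 ≡ 1 — hits 1, so not a primitive root.
g = 4: 4^35 ≡ 1 — hits 1, so not a primitive root.
g = 5: 5^35 ≡ 1 — hits 1, so not a primitive root.
g = 6: 6^35 ≡ 1 — hits 1, so not a primitive root.
g = 7: 7^35 ≡ 70; 7^14 ≡ 54; 7^10 ≡ 45 — none is 1, so 7 is a primitive root.
The smallest primitive root modulo 71 is 7.

7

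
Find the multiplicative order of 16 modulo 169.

Since 16 ∈ (Z/169Z)^×, its order divides φ(169) = φ(13^2) = 13·(13−1) = 156 = 2^2 · 3 · 13.
Divisors of 156: 1, 2, 3, 4, 6, 12, 13, 26, 39, 52, 78, 156.
Evaluate successive powers at the divisors of 156:
16^1 ≡ 16 (mod 169)
16^2 ≡ 87 (mod 169)
16^3 ≡ 40 (mod 169)
16^4 ≡ 133 (mod 169)
16^6 ≡ 79 (mod 169)
16^12 ≡ 157 (mod 169)
16^13 ≡ 146 (mod 169)
16^26 ≡ 22 (mod 169)
16^39 ≡ 1 (mod 169) ✓
Hence ord(16) = 39.

39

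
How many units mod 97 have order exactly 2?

1

φ(97) = 97 − 1 = 96 = 2^5 · 3.
(Z/97Z)^× is cyclic (|G| = 96); a cyclic group of order m has exactly φ(d) elements of each order d | m, and none otherwise.
2 | 96, and φ(2) = 2 − 1 = 1.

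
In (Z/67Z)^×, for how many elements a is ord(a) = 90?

0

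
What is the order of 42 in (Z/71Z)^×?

By Lagrange's theorem, ord_71(42) divides φ(71) = 71 − 1 = 70 = 2 · 5 · 7.
Divisors of 70: 1, 2, 5, 7, 10, 14, 35, 70.
Test each divisor d:
42^1 ≡ 42 (mod 71)
42^2 ≡ 60 (mod 71)
42^5 ≡ 41 (mod 71)
42^7 ≡ 46 (mod 71)
42^10 ≡ 48 (mod 71)
42^14 ≡ 57 (mod 71)
42^35 ≡ 70 (mod 71)
42^70 ≡ 1 (mod 71) ✓
So ord_71(42) = 70.

70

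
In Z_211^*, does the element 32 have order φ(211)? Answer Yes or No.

No

φ(211) = 211 − 1 = 210 = 2 · 3 · 5 · 7.
An element g generates (Z/211Z)^× iff g^(210/q) ≢ 1 (mod 211) for each prime q ∈ {2, 3, 5, 7}.
32^105 ≡ 210 (mod 211)  [q = 2: ≢ 1 ✓]
32^70 ≡ 14 (mod 211)  [q = 3: ≢ 1 ✓]
32^42 ≡ 1 (mod 211)  [q = 5: ≡ 1 ✗]
32^30 ≡ 199 (mod 211)  [q = 7: ≢ 1 ✓]
Since 32^42 ≡ 1, the order of 32 divides 42 < 210, so 32 is not a primitive root.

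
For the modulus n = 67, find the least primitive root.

2

φ(67) = 67 − 1 = 66 = 2 · 3 · 11.
g is a primitive root iff g^(66/q) ≢ 1 (mod 67) for each prime q ∈ {2, 3, 11}.
g = 2: 2^33 ≡ 66; 2^22 ≡ 37; 2^6 ≡ 64 — none is 1, so 2 is a primitive root.
Hence the least primitive root of 67 is 2.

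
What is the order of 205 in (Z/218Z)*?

108

The order of 205 must divide φ(218) = φ(2)·φ(109) = 1·108 = 108 = 2^2 · 3^3.
Divisors of 108: 1, 2, 3, 4, 6, 9, 12, 18, 27, 36, 54, 108.
Check 205^d mod 218 for each divisor in increasing order:
205^1 ≡ 205 (mod 218)
205^2 ≡ 169 (mod 218)
205^3 ≡ 201 (mod 218)
205^4 ≡ 3 (mod 218)
205^6 ≡ 71 (mod 218)
205^9 ≡ 101 (mod 218)
205^12 ≡ 27 (mod 218)
205^18 ≡ 173 (mod 218)
205^27 ≡ 33 (mod 218)
205^36 ≡ 63 (mod 218)
205^54 ≡ 217 (mod 218)
205^108 ≡ 1 (mod 218) ✓
So ord_218(205) = 108.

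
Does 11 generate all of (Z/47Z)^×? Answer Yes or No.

Yes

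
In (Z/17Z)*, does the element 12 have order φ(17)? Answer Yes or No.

φ(17) = 17 − 1 = 16 = 2^4.
It suffices to check that the order of 12 is not a proper divisor of 16: compute 12^(16/q) for q ∈ {2}.
12^8 ≡ 16 (mod 17)  [q = 2: ≢ 1 ✓]
None equal 1, so ord_17(12) = 16: 12 is a primitive root.

Yes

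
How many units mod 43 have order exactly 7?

6

φ(43) = 43 − 1 = 42 = 2 · 3 · 7.
In a cyclic group of order 42, there are φ(d) elements of order d for each divisor d of 42, and zero for non-divisors.
7 | 42, and φ(7) = 7 − 1 = 6.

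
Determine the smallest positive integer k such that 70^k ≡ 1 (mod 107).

Since 70 ∈ (Z/107Z)^×, its order divides φ(107) = 107 − 1 = 106 = 2 · 53.
Divisors of 106: 1, 2, 53, 106.
Evaluate successive powers at the divisors of 106:
70^1 ≡ 70
70^2 ≡ 85
70^53 ≡ 106
70^106 ≡ 1
So ord_107(70) = 106.

106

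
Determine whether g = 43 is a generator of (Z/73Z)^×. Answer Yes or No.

φ(73) = 73 − 1 = 72 = 2^3 · 3^2.
Test 43^(72/q) mod 73 for each prime factor q of 72:
43^36 ≡ 72 (mod 73)  [q = 2: ≢ 1 ✓]
43^24 ≡ 1 (mod 73)  [q = 3: ≡ 1 ✗]
The check at q = 3 fails, so 43 generates a proper subgroup.

No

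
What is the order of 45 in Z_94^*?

Since 45 ∈ (Z/94Z)^×, its order divides φ(94) = φ(2)·φ(47) = 1·46 = 46 = 2 · 23.
Divisors of 46: 1, 2, 23, 46.
Evaluate successive powers at the divisors of 46:
45^1 ≡ 45 (mod 94)
45^2 ≡ 51 (mod 94)
45^23 ≡ 93 (mod 94)
45^46 ≡ 1 (mod 94) ✓
The smallest such exponent is 46, so the order of 45 is 46.

46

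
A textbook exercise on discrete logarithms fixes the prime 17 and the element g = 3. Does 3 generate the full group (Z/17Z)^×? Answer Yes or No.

φ(17) = 17 − 1 = 16 = 2^4.
An element g generates (Z/17Z)^× iff g^(16/q) ≢ 1 (mod 17) for each prime q ∈ {2}.
3^8 ≡ 16 (mod 17)  [q = 2: ≢ 1 ✓]
Every test exponent gives a nontrivial residue, hence 3 generates the full group.

Yes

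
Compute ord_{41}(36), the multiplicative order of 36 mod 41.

ord(36) | φ(41) = 41 − 1 = 40 = 2^3 · 5.
Divisors of 40: 1, 2, 4, 5, 8, 10, 20, 40.
Check 36^d mod 41 for each divisor in increasing order:
36^1 ≡ 36
36^2 ≡ 25
36^4 ≡ 10
36^5 ≡ 32
36^8 ≡ 18
36^10 ≡ 40
36^20 ≡ 1
Hence ord(36) = 20.

20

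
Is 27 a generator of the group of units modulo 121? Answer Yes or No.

No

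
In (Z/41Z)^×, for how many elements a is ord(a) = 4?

2

φ(41) = 41 − 1 = 40 = 2^3 · 5.
In a cyclic group of order 40, there are φ(d) elements of order d for each divisor d of 40, and zero for non-divisors.
4 = 2^2 divides 40, and φ(4) = 2.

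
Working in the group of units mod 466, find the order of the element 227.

232

Since 227 ∈ (Z/466Z)^×, its order divides φ(466) = φ(2)·φ(233) = 1·232 = 232 = 2^3 · 29.
Divisors of 232: 1, 2, 4, 8, 29, 58, 116, 232.
Evaluate successive powers at the divisors of 232:
227^1 ≡ 227 (mod 466)
227^2 ≡ 269 (mod 466)
227^4 ≡ 131 (mod 466)
227^8 ≡ 385 (mod 466)
227^29 ≡ 245 (mod 466)
227^58 ≡ 377 (mod 466)
227^116 ≡ 465 (mod 466)
227^232 ≡ 1 (mod 466) ✓
So ord_466(227) = 232.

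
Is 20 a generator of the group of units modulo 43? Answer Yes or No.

φ(43) = 43 − 1 = 42 = 2 · 3 · 7.
20 is a primitive root mod 43 iff 20^(φ(43)/q) ≢ 1 for every prime q | φ(43), i.e. q ∈ {2, 3, 7}.
20^21 ≡ 42 (mod 43)  [q = 2: ≢ 1 ✓]
20^14 ≡ 36 (mod 43)  [q = 3: ≢ 1 ✓]
20^6 ≡ 4 (mod 43)  [q = 7: ≢ 1 ✓]
All checks pass, so 20 has order 42 and is a primitive root modulo 43.

Yes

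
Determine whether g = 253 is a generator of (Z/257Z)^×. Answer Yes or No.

No

φ(257) = 257 − 1 = 256 = 2^8.
An element g generates (Z/257Z)^× iff g^(256/q) ≢ 1 (mod 257) for each prime q ∈ {2}.
253^128 ≡ 1 (mod 257)  [q = 2: ≡ 1 ✗]
253^128 ≡ 1 shows ord(253) | 128, strictly less than φ(257); not a primitive root.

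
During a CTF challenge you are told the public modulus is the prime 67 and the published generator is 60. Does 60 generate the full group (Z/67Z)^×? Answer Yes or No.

φ(67) = 67 − 1 = 66 = 2 · 3 · 11.
60 is a primitive root mod 67 iff 60^(φ(67)/q) ≢ 1 for every prime q | φ(67), i.e. q ∈ {2, 3, 11}.
60^33 ≡ 1 (mod 67)  [q = 2: ≡ 1 ✗]
60^22 ≡ 29 (mod 67)  [q = 3: ≢ 1 ✓]
60^6 ≡ 64 (mod 67)  [q = 11: ≢ 1 ✓]
The check at q = 2 fails, so 60 generates a proper subgroup.

No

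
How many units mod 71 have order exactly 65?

φ(71) = 71 − 1 = 70 = 2 · 5 · 7.
In a cyclic group of order 70, there are φ(d) elements of order d for each divisor d of 70, and zero for non-divisors.
65 does not divide 70, so no element of (Z/71Z)^× has order 65.

0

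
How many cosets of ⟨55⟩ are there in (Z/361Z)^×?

2

The order of 55 must divide φ(361) = φ(19^2) = 19·(19−1) = 342 = 2 · 3^2 · 19.
Divisors of 342: 1, 2, 3, 6, 9, 18, 19, 38, 57, 114, 171, 342.
Test each divisor d:
55^1 ≡ 55 (mod 361)
55^2 ≡ 137 (mod 361)
55^3 ≡ 315 (mod 361)
55^6 ≡ 311 (mod 361)
55^9 ≡ 134 (mod 361)
55^18 ≡ 267 (mod 361)
55^19 ≡ 245 (mod 361)
55^38 ≡ 99 (mod 361)
55^57 ≡ 68 (mod 361)
55^114 ≡ 292 (mod 361)
55^171 ≡ 1 (mod 361) ✓
Thus |⟨55⟩| = ord(55) = 171.
[(Z/361Z)^× : ⟨55⟩] = 342/171 = 2.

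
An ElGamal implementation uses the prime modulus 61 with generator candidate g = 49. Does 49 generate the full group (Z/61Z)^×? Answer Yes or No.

No

φ(61) = 61 − 1 = 60 = 2^2 · 3 · 5.
It suffices to check that the order of 49 is not a proper divisor of 60: compute 49^(60/q) for q ∈ {2, 3, 5}.
49^30 ≡ 1 (mod 61)  [q = 2: ≡ 1 ✗]
49^20 ≡ 13 (mod 61)  [q = 3: ≢ 1 ✓]
49^12 ≡ 58 (mod 61)  [q = 5: ≢ 1 ✓]
49^30 ≡ 1 shows ord(49) | 30, strictly less than φ(61); not a primitive root.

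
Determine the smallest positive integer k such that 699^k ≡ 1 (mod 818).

136

ord(699) | φ(818) = φ(2)·φ(409) = 1·408 = 408 = 2^3 · 3 · 17.
Divisors of 408: 1, 2, 3, 4, 6, 8, 12, 17, 24, 34, 51, 68, 102, 136, 204, 408.
Compute 699^d (mod 818) for the divisors d until we hit 1:
699^1 ≡ 699
699^2 ≡ 255
699^3 ≡ 739
699^4 ≡ 403
699^6 ≡ 515
699^8 ≡ 445
699^12 ≡ 193
699^17 ≡ 787
699^24 ≡ 439
699^34 ≡ 143
699^51 ≡ 475
699^68 ≡ 817
699^102 ≡ 675
699^136 ≡ 1
Therefore the multiplicative order of 699 modulo 818 is 136.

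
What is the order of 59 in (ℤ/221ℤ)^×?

24

ord(59) | φ(221) = φ(13·17) = (13−1)·(17−1) = 12·16 = 192 = 2^6 · 3.
Divisors of 192: 1, 2, 3, 4, 6, 8, 12, 16, 24, 32, 48, 64, 96, 192.
Test each divisor d:
59^1 ≡ 59 (mod 221)
59^2 ≡ 166 (mod 221)
59^3 ≡ 70 (mod 221)
59^4 ≡ 152 (mod 221)
59^6 ≡ 38 (mod 221)
59^8 ≡ 120 (mod 221)
59^12 ≡ 118 (mod 221)
59^16 ≡ 35 (mod 221)
59^24 ≡ 1 (mod 221) ✓
Hence ord(59) = 24.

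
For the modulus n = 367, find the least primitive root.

6

φ(367) = 367 − 1 = 366 = 2 · 3 · 61.
g is a primitive root iff g^(366/q) ≢ 1 (mod 367) for each prime q ∈ {2, 3, 61}.
g = 2: 2^183 ≡ 1 — hits 1, so not a primitive root.
g = 3: 3^183 ≡ 366; 3^122 ≡ 1 — hits 1, so not a primitive root.
g = 4: 4^183 ≡ 1 — hits 1, so not a primitive root.
g = 5: 5^183 ≡ 366; 5^122 ≡ 1 — hits 1, so not a primitive root.
g = 6: 6^183 ≡ 366; 6^122 ≡ 283; 6^6 ≡ 47 — none is 1, so 6 is a primitive root.
Hence the least primitive root of 367 is 6.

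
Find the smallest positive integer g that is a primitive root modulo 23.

φ(23) = 23 − 1 = 22 = 2 · 11.
g is a primitive root iff g^(22/q) ≢ 1 (mod 23) for each prime q ∈ {2, 11}.
g = 2: 2^11 ≡ 1 — hits 1, so not a primitive root.
g = 3: 3^11 ≡ 1 — hits 1, so not a primitive root.
g = 4: 4^11 ≡ 1 — hits 1, so not a primitive root.
g = 5: 5^11 ≡ 22; 5^2 ≡ 2 — none is 1, so 5 is a primitive root.
Hence the least primitive root of 23 is 5.

5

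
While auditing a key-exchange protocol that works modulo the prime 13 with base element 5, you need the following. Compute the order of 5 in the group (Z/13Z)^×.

The order of 5 must divide φ(13) = 13 − 1 = 12 = 2^2 · 3.
Divisors of 12: 1, 2, 3, 4, 6, 12.
Test each divisor d:
5^1 ≡ 5 (mod 13)
5^2 ≡ 12 (mod 13)
5^3 ≡ 8 (mod 13)
5^4 ≡ 1 (mod 13) ✓
So ord_13(5) = 4.

4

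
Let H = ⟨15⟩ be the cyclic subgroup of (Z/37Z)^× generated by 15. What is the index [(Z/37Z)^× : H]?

1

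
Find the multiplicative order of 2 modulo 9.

ord(2) | φ(9) = φ(3^2) = 3·(3−1) = 6 = 2 · 3.
Divisors of 6: 1, 2, 3, 6.
Check 2^d mod 9 for each divisor in increasing order:
2^1 ≡ 2 (mod 9)
2^2 ≡ 4 (mod 9)
2^3 ≡ 8 (mod 9)
2^6 ≡ 1 (mod 9) ✓
Therefore the multiplicative order of 2 modulo 9 is 6.

6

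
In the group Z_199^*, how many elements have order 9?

6

φ(199) = 199 − 1 = 198 = 2 · 3^2 · 11.
Since (Z/199Z)^× is cyclic of order 198, the number of elements of order d is φ(d) when d | 198 and 0 otherwise.
9 = 3^2 divides 198, and φ(9) = 6.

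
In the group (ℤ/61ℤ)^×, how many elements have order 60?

φ(61) = 61 − 1 = 60 = 2^2 · 3 · 5.
Since (Z/61Z)^× is cyclic of order 60, the number of elements of order d is φ(d) when d | 60 and 0 otherwise.
60 = 2^2 · 3 · 5 divides 60, and φ(60) = 16.

16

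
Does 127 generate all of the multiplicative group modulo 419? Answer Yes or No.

φ(419) = 419 − 1 = 418 = 2 · 11 · 19.
Test 127^(418/q) mod 419 for each prime factor q of 418:
127^209 ≡ 418 (mod 419)  [q = 2: ≢ 1 ✓]
127^38 ≡ 152 (mod 419)  [q = 11: ≢ 1 ✓]
127^22 ≡ 329 (mod 419)  [q = 19: ≢ 1 ✓]
All checks pass, so 127 has order 418 and is a primitive root modulo 419.

Yes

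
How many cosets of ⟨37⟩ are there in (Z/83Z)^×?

By Lagrange's theorem, ord_83(37) divides φ(83) = 83 − 1 = 82 = 2 · 41.
Divisors of 82: 1, 2, 41, 82.
Compute 37^d (mod 83) for the divisors d until we hit 1:
37^1 ≡ 37
37^2 ≡ 41
37^41 ≡ 1
Thus |⟨37⟩| = ord(37) = 41.
The index is φ(83) / ord(37) = 82 / 41 = 2.

2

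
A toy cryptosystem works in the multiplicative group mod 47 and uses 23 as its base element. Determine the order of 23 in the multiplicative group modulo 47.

46

The order of 23 must divide φ(47) = 47 − 1 = 46 = 2 · 23.
Divisors of 46: 1, 2, 23, 46.
Evaluate successive powers at the divisors of 46:
23^1 ≡ 23 (mod 47)
23^2 ≡ 12 (mod 47)
23^23 ≡ 46 (mod 47)
23^46 ≡ 1 (mod 47) ✓
Therefore the multiplicative order of 23 modulo 47 is 46.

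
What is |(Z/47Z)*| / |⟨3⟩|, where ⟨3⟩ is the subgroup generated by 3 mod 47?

Since 3 ∈ (Z/47Z)^×, its order divides φ(47) = 47 − 1 = 46 = 2 · 23.
Divisors of 46: 1, 2, 23, 46.
Evaluate successive powers at the divisors of 46:
3^1 ≡ 3 (mod 47)
3^2 ≡ 9 (mod 47)
3^23 ≡ 1 (mod 47) ✓
Thus |⟨3⟩| = ord(3) = 23.
[(Z/47Z)^× : ⟨3⟩] = 46/23 = 2.

2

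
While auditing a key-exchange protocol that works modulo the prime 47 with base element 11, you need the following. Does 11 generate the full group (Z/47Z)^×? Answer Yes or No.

Yes

φ(47) = 47 − 1 = 46 = 2 · 23.
Test 11^(46/q) mod 47 for each prime factor q of 46:
11^23 ≡ 46 (mod 47)  [q = 2: ≢ 1 ✓]
11^2 ≡ 27 (mod 47)  [q = 23: ≢ 1 ✓]
None equal 1, so ord_47(11) = 46: 11 is a primitive root.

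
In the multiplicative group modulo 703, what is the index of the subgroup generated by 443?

36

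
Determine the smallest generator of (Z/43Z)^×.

3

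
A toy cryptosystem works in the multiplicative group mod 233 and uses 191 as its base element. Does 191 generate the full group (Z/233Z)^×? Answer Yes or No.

Yes

φ(233) = 233 − 1 = 232 = 2^3 · 29.
191 is a primitive root mod 233 iff 191^(φ(233)/q) ≢ 1 for every prime q | φ(233), i.e. q ∈ {2, 29}.
191^116 ≡ 232 (mod 233)  [q = 2: ≢ 1 ✓]
191^8 ≡ 128 (mod 233)  [q = 29: ≢ 1 ✓]
Every test exponent gives a nontrivial residue, hence 191 generates the full group.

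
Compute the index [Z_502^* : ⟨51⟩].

10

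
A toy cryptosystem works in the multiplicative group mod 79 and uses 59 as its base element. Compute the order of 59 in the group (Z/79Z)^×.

By Lagrange's theorem, ord_79(59) divides φ(79) = 79 − 1 = 78 = 2 · 3 · 13.
Divisors of 78: 1, 2, 3, 6, 13, 26, 39, 78.
Evaluate successive powers at the divisors of 78:
59^1 ≡ 59 (mod 79)
59^2 ≡ 5 (mod 79)
59^3 ≡ 58 (mod 79)
59^6 ≡ 46 (mod 79)
59^13 ≡ 24 (mod 79)
59^26 ≡ 23 (mod 79)
59^39 ≡ 78 (mod 79)
59^78 ≡ 1 (mod 79) ✓
Hence ord(59) = 78.

78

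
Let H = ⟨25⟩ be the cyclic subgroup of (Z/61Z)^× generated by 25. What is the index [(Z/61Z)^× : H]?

The order of 25 must divide φ(61) = 61 − 1 = 60 = 2^2 · 3 · 5.
Divisors of 60: 1, 2, 3, 4, 5, 6, 10, 12, 15, 20, 30, 60.
Test each divisor d:
25^1 ≡ 25 (mod 61)
25^2 ≡ 15 (mod 61)
25^3 ≡ 9 (mod 61)
25^4 ≡ 42 (mod 61)
25^5 ≡ 13 (mod 61)
25^6 ≡ 20 (mod 61)
25^10 ≡ 47 (mod 61)
25^12 ≡ 34 (mod 61)
25^15 ≡ 1 (mod 61) ✓
Thus |⟨25⟩| = ord(25) = 15.
[(Z/61Z)^× : ⟨25⟩] = 60/15 = 4.

4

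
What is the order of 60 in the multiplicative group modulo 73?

72

The order of 60 must divide φ(73) = 73 − 1 = 72 = 2^3 · 3^2.
Divisors of 72: 1, 2, 3, 4, 6, 8, 9, 12, 18, 24, 36, 72.
Check 60^d mod 73 for each divisor in increasing order:
60^1 ≡ 60 (mod 73)
60^2 ≡ 23 (mod 73)
60^3 ≡ 66 (mod 73)
60^4 ≡ 18 (mod 73)
60^6 ≡ 49 (mod 73)
60^8 ≡ 32 (mod 73)
60^9 ≡ 22 (mod 73)
60^12 ≡ 65 (mod 73)
60^18 ≡ 46 (mod 73)
60^24 ≡ 64 (mod 73)
60^36 ≡ 72 (mod 73)
60^72 ≡ 1 (mod 73) ✓
The smallest such exponent is 72, so the order of 60 is 72.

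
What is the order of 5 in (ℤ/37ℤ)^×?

36

ord(5) | φ(37) = 37 − 1 = 36 = 2^2 · 3^2.
Divisors of 36: 1, 2, 3, 4, 6, 9, 12, 18, 36.
Compute 5^d (mod 37) for the divisors d until we hit 1:
5^1 ≡ 5 (mod 37)
5^2 ≡ 25 (mod 37)
5^3 ≡ 14 (mod 37)
5^4 ≡ 33 (mod 37)
5^6 ≡ 11 (mod 37)
5^9 ≡ 6 (mod 37)
5^12 ≡ 10 (mod 37)
5^18 ≡ 36 (mod 37)
5^36 ≡ 1 (mod 37) ✓
Hence ord(5) = 36.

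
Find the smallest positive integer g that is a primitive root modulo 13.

2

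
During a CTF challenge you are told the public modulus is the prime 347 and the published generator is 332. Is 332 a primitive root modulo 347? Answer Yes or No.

No

φ(347) = 347 − 1 = 346 = 2 · 173.
An element g generates (Z/347Z)^× iff g^(346/q) ≢ 1 (mod 347) for each prime q ∈ {2, 173}.
332^173 ≡ 1 (mod 347)  [q = 2: ≡ 1 ✗]
332^2 ≡ 225 (mod 347)  [q = 173: ≢ 1 ✓]
Since 332^173 ≡ 1, the order of 332 divides 173 < 346, so 332 is not a primitive root.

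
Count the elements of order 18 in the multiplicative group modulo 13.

φ(13) = 13 − 1 = 12 = 2^2 · 3.
Since (Z/13Z)^× is cyclic of order 12, the number of elements of order d is φ(d) when d | 12 and 0 otherwise.
Since 18 ∤ 12, the count is 0.

0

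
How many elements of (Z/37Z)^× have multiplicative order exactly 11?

φ(37) = 37 − 1 = 36 = 2^2 · 3^2.
(Z/37Z)^× is cyclic (|G| = 36); a cyclic group of order m has exactly φ(d) elements of each order d | m, and none otherwise.
Since 11 ∤ 36, the count is 0.

0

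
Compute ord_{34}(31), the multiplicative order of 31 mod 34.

16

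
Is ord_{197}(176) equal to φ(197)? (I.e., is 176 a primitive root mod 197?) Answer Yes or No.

Yes

φ(197) = 197 − 1 = 196 = 2^2 · 7^2.
176 is a primitive root mod 197 iff 176^(φ(197)/q) ≢ 1 for every prime q | φ(197), i.e. q ∈ {2, 7}.
176^98 ≡ 196 (mod 197)  [q = 2: ≢ 1 ✓]
176^28 ≡ 114 (mod 197)  [q = 7: ≢ 1 ✓]
Every test exponent gives a nontrivial residue, hence 176 generates the full group.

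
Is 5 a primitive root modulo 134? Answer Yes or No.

No

φ(134) = φ(2)·φ(67) = 1·66 = 66 = 2 · 3 · 11.
An element g generates (Z/134Z)^× iff g^(66/q) ≢ 1 (mod 134) for each prime q ∈ {2, 3, 11}.
5^33 ≡ 133 (mod 134)  [q = 2: ≢ 1 ✓]
5^22 ≡ 1 (mod 134)  [q = 3: ≡ 1 ✗]
5^6 ≡ 81 (mod 134)  [q = 11: ≢ 1 ✓]
The check at q = 3 fails, so 5 generates a proper subgroup.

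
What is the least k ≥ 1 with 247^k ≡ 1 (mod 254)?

Since 247 ∈ (Z/254Z)^×, its order divides φ(254) = φ(2)·φ(127) = 1·126 = 126 = 2 · 3^2 · 7.
Divisors of 126: 1, 2, 3, 6, 7, 9, 14, 18, 21, 42, 63, 126.
Check 247^d mod 254 for each divisor in increasing order:
247^1 ≡ 247
247^2 ≡ 49
247^3 ≡ 165
247^6 ≡ 47
247^7 ≡ 179
247^9 ≡ 135
247^14 ≡ 37
247^18 ≡ 191
247^21 ≡ 19
247^42 ≡ 107
247^63 ≡ 1
The smallest such exponent is 63, so the order of 247 is 63.

63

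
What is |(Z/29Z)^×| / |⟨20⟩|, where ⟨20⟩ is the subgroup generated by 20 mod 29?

4

By Lagrange's theorem, ord_29(20) divides φ(29) = 29 − 1 = 28 = 2^2 · 7.
Divisors of 28: 1, 2, 4, 7, 14, 28.
Compute 20^d (mod 29) for the divisors d until we hit 1:
20^1 ≡ 20 (mod 29)
20^2 ≡ 23 (mod 29)
20^4 ≡ 7 (mod 29)
20^7 ≡ 1 (mod 29) ✓
Thus |⟨20⟩| = ord(20) = 7.
Index = |(Z/29Z)^×| / |⟨20⟩| = 28 / 7 = 4.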